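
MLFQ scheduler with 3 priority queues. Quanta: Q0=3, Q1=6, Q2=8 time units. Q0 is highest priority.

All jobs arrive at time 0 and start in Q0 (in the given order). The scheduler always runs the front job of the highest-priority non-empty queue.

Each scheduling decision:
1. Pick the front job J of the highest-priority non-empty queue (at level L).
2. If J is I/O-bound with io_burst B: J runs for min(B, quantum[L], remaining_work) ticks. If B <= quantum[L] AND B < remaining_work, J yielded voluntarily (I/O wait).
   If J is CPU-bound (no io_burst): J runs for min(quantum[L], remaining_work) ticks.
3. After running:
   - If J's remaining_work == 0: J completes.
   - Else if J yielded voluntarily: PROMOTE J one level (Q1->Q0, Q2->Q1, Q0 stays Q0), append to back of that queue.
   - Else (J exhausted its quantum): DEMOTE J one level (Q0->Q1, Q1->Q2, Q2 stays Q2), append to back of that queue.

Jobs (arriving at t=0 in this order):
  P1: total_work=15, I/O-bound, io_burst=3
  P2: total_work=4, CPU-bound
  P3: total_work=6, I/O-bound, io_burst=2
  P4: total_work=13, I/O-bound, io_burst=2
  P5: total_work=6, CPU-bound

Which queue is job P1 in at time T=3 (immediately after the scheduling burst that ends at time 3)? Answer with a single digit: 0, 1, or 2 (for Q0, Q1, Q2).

Answer: 0

Derivation:
t=0-3: P1@Q0 runs 3, rem=12, I/O yield, promote→Q0. Q0=[P2,P3,P4,P5,P1] Q1=[] Q2=[]
t=3-6: P2@Q0 runs 3, rem=1, quantum used, demote→Q1. Q0=[P3,P4,P5,P1] Q1=[P2] Q2=[]
t=6-8: P3@Q0 runs 2, rem=4, I/O yield, promote→Q0. Q0=[P4,P5,P1,P3] Q1=[P2] Q2=[]
t=8-10: P4@Q0 runs 2, rem=11, I/O yield, promote→Q0. Q0=[P5,P1,P3,P4] Q1=[P2] Q2=[]
t=10-13: P5@Q0 runs 3, rem=3, quantum used, demote→Q1. Q0=[P1,P3,P4] Q1=[P2,P5] Q2=[]
t=13-16: P1@Q0 runs 3, rem=9, I/O yield, promote→Q0. Q0=[P3,P4,P1] Q1=[P2,P5] Q2=[]
t=16-18: P3@Q0 runs 2, rem=2, I/O yield, promote→Q0. Q0=[P4,P1,P3] Q1=[P2,P5] Q2=[]
t=18-20: P4@Q0 runs 2, rem=9, I/O yield, promote→Q0. Q0=[P1,P3,P4] Q1=[P2,P5] Q2=[]
t=20-23: P1@Q0 runs 3, rem=6, I/O yield, promote→Q0. Q0=[P3,P4,P1] Q1=[P2,P5] Q2=[]
t=23-25: P3@Q0 runs 2, rem=0, completes. Q0=[P4,P1] Q1=[P2,P5] Q2=[]
t=25-27: P4@Q0 runs 2, rem=7, I/O yield, promote→Q0. Q0=[P1,P4] Q1=[P2,P5] Q2=[]
t=27-30: P1@Q0 runs 3, rem=3, I/O yield, promote→Q0. Q0=[P4,P1] Q1=[P2,P5] Q2=[]
t=30-32: P4@Q0 runs 2, rem=5, I/O yield, promote→Q0. Q0=[P1,P4] Q1=[P2,P5] Q2=[]
t=32-35: P1@Q0 runs 3, rem=0, completes. Q0=[P4] Q1=[P2,P5] Q2=[]
t=35-37: P4@Q0 runs 2, rem=3, I/O yield, promote→Q0. Q0=[P4] Q1=[P2,P5] Q2=[]
t=37-39: P4@Q0 runs 2, rem=1, I/O yield, promote→Q0. Q0=[P4] Q1=[P2,P5] Q2=[]
t=39-40: P4@Q0 runs 1, rem=0, completes. Q0=[] Q1=[P2,P5] Q2=[]
t=40-41: P2@Q1 runs 1, rem=0, completes. Q0=[] Q1=[P5] Q2=[]
t=41-44: P5@Q1 runs 3, rem=0, completes. Q0=[] Q1=[] Q2=[]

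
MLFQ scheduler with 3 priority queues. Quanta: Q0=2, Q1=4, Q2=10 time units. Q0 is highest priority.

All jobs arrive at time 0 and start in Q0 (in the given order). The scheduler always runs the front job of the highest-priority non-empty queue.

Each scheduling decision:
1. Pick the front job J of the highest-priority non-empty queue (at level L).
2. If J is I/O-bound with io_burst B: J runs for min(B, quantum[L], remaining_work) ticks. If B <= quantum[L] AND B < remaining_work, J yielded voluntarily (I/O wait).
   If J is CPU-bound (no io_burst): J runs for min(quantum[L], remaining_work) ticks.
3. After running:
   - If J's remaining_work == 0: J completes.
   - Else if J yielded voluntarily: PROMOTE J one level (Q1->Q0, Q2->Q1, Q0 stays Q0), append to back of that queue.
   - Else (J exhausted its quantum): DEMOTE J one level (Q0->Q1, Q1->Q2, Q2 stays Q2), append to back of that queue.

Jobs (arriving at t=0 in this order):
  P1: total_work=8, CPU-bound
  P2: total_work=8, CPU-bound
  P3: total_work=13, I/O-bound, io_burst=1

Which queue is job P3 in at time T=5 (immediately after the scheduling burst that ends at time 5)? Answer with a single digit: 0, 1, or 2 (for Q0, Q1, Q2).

Answer: 0

Derivation:
t=0-2: P1@Q0 runs 2, rem=6, quantum used, demote→Q1. Q0=[P2,P3] Q1=[P1] Q2=[]
t=2-4: P2@Q0 runs 2, rem=6, quantum used, demote→Q1. Q0=[P3] Q1=[P1,P2] Q2=[]
t=4-5: P3@Q0 runs 1, rem=12, I/O yield, promote→Q0. Q0=[P3] Q1=[P1,P2] Q2=[]
t=5-6: P3@Q0 runs 1, rem=11, I/O yield, promote→Q0. Q0=[P3] Q1=[P1,P2] Q2=[]
t=6-7: P3@Q0 runs 1, rem=10, I/O yield, promote→Q0. Q0=[P3] Q1=[P1,P2] Q2=[]
t=7-8: P3@Q0 runs 1, rem=9, I/O yield, promote→Q0. Q0=[P3] Q1=[P1,P2] Q2=[]
t=8-9: P3@Q0 runs 1, rem=8, I/O yield, promote→Q0. Q0=[P3] Q1=[P1,P2] Q2=[]
t=9-10: P3@Q0 runs 1, rem=7, I/O yield, promote→Q0. Q0=[P3] Q1=[P1,P2] Q2=[]
t=10-11: P3@Q0 runs 1, rem=6, I/O yield, promote→Q0. Q0=[P3] Q1=[P1,P2] Q2=[]
t=11-12: P3@Q0 runs 1, rem=5, I/O yield, promote→Q0. Q0=[P3] Q1=[P1,P2] Q2=[]
t=12-13: P3@Q0 runs 1, rem=4, I/O yield, promote→Q0. Q0=[P3] Q1=[P1,P2] Q2=[]
t=13-14: P3@Q0 runs 1, rem=3, I/O yield, promote→Q0. Q0=[P3] Q1=[P1,P2] Q2=[]
t=14-15: P3@Q0 runs 1, rem=2, I/O yield, promote→Q0. Q0=[P3] Q1=[P1,P2] Q2=[]
t=15-16: P3@Q0 runs 1, rem=1, I/O yield, promote→Q0. Q0=[P3] Q1=[P1,P2] Q2=[]
t=16-17: P3@Q0 runs 1, rem=0, completes. Q0=[] Q1=[P1,P2] Q2=[]
t=17-21: P1@Q1 runs 4, rem=2, quantum used, demote→Q2. Q0=[] Q1=[P2] Q2=[P1]
t=21-25: P2@Q1 runs 4, rem=2, quantum used, demote→Q2. Q0=[] Q1=[] Q2=[P1,P2]
t=25-27: P1@Q2 runs 2, rem=0, completes. Q0=[] Q1=[] Q2=[P2]
t=27-29: P2@Q2 runs 2, rem=0, completes. Q0=[] Q1=[] Q2=[]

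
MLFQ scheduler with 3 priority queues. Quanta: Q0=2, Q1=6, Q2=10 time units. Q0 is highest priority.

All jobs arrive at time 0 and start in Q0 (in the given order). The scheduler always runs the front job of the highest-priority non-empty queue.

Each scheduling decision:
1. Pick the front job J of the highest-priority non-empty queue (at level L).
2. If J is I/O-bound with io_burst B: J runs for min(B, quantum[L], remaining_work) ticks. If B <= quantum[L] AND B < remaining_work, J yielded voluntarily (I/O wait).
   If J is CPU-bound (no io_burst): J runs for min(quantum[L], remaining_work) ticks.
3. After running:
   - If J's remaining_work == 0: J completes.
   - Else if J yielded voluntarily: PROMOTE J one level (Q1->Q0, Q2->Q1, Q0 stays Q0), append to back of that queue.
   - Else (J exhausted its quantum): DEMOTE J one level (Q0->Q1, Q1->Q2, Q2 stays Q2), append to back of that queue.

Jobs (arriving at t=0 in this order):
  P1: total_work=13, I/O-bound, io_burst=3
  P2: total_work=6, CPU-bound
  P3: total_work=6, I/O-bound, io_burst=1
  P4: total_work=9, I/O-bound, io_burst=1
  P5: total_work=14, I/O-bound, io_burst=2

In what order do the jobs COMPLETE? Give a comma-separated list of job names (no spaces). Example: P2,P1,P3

Answer: P3,P5,P4,P2,P1

Derivation:
t=0-2: P1@Q0 runs 2, rem=11, quantum used, demote→Q1. Q0=[P2,P3,P4,P5] Q1=[P1] Q2=[]
t=2-4: P2@Q0 runs 2, rem=4, quantum used, demote→Q1. Q0=[P3,P4,P5] Q1=[P1,P2] Q2=[]
t=4-5: P3@Q0 runs 1, rem=5, I/O yield, promote→Q0. Q0=[P4,P5,P3] Q1=[P1,P2] Q2=[]
t=5-6: P4@Q0 runs 1, rem=8, I/O yield, promote→Q0. Q0=[P5,P3,P4] Q1=[P1,P2] Q2=[]
t=6-8: P5@Q0 runs 2, rem=12, I/O yield, promote→Q0. Q0=[P3,P4,P5] Q1=[P1,P2] Q2=[]
t=8-9: P3@Q0 runs 1, rem=4, I/O yield, promote→Q0. Q0=[P4,P5,P3] Q1=[P1,P2] Q2=[]
t=9-10: P4@Q0 runs 1, rem=7, I/O yield, promote→Q0. Q0=[P5,P3,P4] Q1=[P1,P2] Q2=[]
t=10-12: P5@Q0 runs 2, rem=10, I/O yield, promote→Q0. Q0=[P3,P4,P5] Q1=[P1,P2] Q2=[]
t=12-13: P3@Q0 runs 1, rem=3, I/O yield, promote→Q0. Q0=[P4,P5,P3] Q1=[P1,P2] Q2=[]
t=13-14: P4@Q0 runs 1, rem=6, I/O yield, promote→Q0. Q0=[P5,P3,P4] Q1=[P1,P2] Q2=[]
t=14-16: P5@Q0 runs 2, rem=8, I/O yield, promote→Q0. Q0=[P3,P4,P5] Q1=[P1,P2] Q2=[]
t=16-17: P3@Q0 runs 1, rem=2, I/O yield, promote→Q0. Q0=[P4,P5,P3] Q1=[P1,P2] Q2=[]
t=17-18: P4@Q0 runs 1, rem=5, I/O yield, promote→Q0. Q0=[P5,P3,P4] Q1=[P1,P2] Q2=[]
t=18-20: P5@Q0 runs 2, rem=6, I/O yield, promote→Q0. Q0=[P3,P4,P5] Q1=[P1,P2] Q2=[]
t=20-21: P3@Q0 runs 1, rem=1, I/O yield, promote→Q0. Q0=[P4,P5,P3] Q1=[P1,P2] Q2=[]
t=21-22: P4@Q0 runs 1, rem=4, I/O yield, promote→Q0. Q0=[P5,P3,P4] Q1=[P1,P2] Q2=[]
t=22-24: P5@Q0 runs 2, rem=4, I/O yield, promote→Q0. Q0=[P3,P4,P5] Q1=[P1,P2] Q2=[]
t=24-25: P3@Q0 runs 1, rem=0, completes. Q0=[P4,P5] Q1=[P1,P2] Q2=[]
t=25-26: P4@Q0 runs 1, rem=3, I/O yield, promote→Q0. Q0=[P5,P4] Q1=[P1,P2] Q2=[]
t=26-28: P5@Q0 runs 2, rem=2, I/O yield, promote→Q0. Q0=[P4,P5] Q1=[P1,P2] Q2=[]
t=28-29: P4@Q0 runs 1, rem=2, I/O yield, promote→Q0. Q0=[P5,P4] Q1=[P1,P2] Q2=[]
t=29-31: P5@Q0 runs 2, rem=0, completes. Q0=[P4] Q1=[P1,P2] Q2=[]
t=31-32: P4@Q0 runs 1, rem=1, I/O yield, promote→Q0. Q0=[P4] Q1=[P1,P2] Q2=[]
t=32-33: P4@Q0 runs 1, rem=0, completes. Q0=[] Q1=[P1,P2] Q2=[]
t=33-36: P1@Q1 runs 3, rem=8, I/O yield, promote→Q0. Q0=[P1] Q1=[P2] Q2=[]
t=36-38: P1@Q0 runs 2, rem=6, quantum used, demote→Q1. Q0=[] Q1=[P2,P1] Q2=[]
t=38-42: P2@Q1 runs 4, rem=0, completes. Q0=[] Q1=[P1] Q2=[]
t=42-45: P1@Q1 runs 3, rem=3, I/O yield, promote→Q0. Q0=[P1] Q1=[] Q2=[]
t=45-47: P1@Q0 runs 2, rem=1, quantum used, demote→Q1. Q0=[] Q1=[P1] Q2=[]
t=47-48: P1@Q1 runs 1, rem=0, completes. Q0=[] Q1=[] Q2=[]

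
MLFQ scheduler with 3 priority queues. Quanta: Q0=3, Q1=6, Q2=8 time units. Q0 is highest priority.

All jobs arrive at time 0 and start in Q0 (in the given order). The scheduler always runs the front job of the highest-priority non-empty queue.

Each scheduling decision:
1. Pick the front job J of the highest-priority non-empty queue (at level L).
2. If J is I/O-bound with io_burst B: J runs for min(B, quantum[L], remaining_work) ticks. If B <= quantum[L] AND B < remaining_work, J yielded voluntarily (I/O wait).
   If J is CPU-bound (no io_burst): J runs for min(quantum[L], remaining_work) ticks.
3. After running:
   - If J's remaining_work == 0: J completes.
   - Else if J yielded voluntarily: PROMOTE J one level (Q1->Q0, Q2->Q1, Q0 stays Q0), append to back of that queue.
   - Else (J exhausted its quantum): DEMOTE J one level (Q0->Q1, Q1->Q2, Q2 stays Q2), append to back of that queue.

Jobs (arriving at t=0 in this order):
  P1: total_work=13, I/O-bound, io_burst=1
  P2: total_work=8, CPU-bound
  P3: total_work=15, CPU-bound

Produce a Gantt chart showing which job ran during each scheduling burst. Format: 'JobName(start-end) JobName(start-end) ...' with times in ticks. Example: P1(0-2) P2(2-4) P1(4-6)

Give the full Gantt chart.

t=0-1: P1@Q0 runs 1, rem=12, I/O yield, promote→Q0. Q0=[P2,P3,P1] Q1=[] Q2=[]
t=1-4: P2@Q0 runs 3, rem=5, quantum used, demote→Q1. Q0=[P3,P1] Q1=[P2] Q2=[]
t=4-7: P3@Q0 runs 3, rem=12, quantum used, demote→Q1. Q0=[P1] Q1=[P2,P3] Q2=[]
t=7-8: P1@Q0 runs 1, rem=11, I/O yield, promote→Q0. Q0=[P1] Q1=[P2,P3] Q2=[]
t=8-9: P1@Q0 runs 1, rem=10, I/O yield, promote→Q0. Q0=[P1] Q1=[P2,P3] Q2=[]
t=9-10: P1@Q0 runs 1, rem=9, I/O yield, promote→Q0. Q0=[P1] Q1=[P2,P3] Q2=[]
t=10-11: P1@Q0 runs 1, rem=8, I/O yield, promote→Q0. Q0=[P1] Q1=[P2,P3] Q2=[]
t=11-12: P1@Q0 runs 1, rem=7, I/O yield, promote→Q0. Q0=[P1] Q1=[P2,P3] Q2=[]
t=12-13: P1@Q0 runs 1, rem=6, I/O yield, promote→Q0. Q0=[P1] Q1=[P2,P3] Q2=[]
t=13-14: P1@Q0 runs 1, rem=5, I/O yield, promote→Q0. Q0=[P1] Q1=[P2,P3] Q2=[]
t=14-15: P1@Q0 runs 1, rem=4, I/O yield, promote→Q0. Q0=[P1] Q1=[P2,P3] Q2=[]
t=15-16: P1@Q0 runs 1, rem=3, I/O yield, promote→Q0. Q0=[P1] Q1=[P2,P3] Q2=[]
t=16-17: P1@Q0 runs 1, rem=2, I/O yield, promote→Q0. Q0=[P1] Q1=[P2,P3] Q2=[]
t=17-18: P1@Q0 runs 1, rem=1, I/O yield, promote→Q0. Q0=[P1] Q1=[P2,P3] Q2=[]
t=18-19: P1@Q0 runs 1, rem=0, completes. Q0=[] Q1=[P2,P3] Q2=[]
t=19-24: P2@Q1 runs 5, rem=0, completes. Q0=[] Q1=[P3] Q2=[]
t=24-30: P3@Q1 runs 6, rem=6, quantum used, demote→Q2. Q0=[] Q1=[] Q2=[P3]
t=30-36: P3@Q2 runs 6, rem=0, completes. Q0=[] Q1=[] Q2=[]

Answer: P1(0-1) P2(1-4) P3(4-7) P1(7-8) P1(8-9) P1(9-10) P1(10-11) P1(11-12) P1(12-13) P1(13-14) P1(14-15) P1(15-16) P1(16-17) P1(17-18) P1(18-19) P2(19-24) P3(24-30) P3(30-36)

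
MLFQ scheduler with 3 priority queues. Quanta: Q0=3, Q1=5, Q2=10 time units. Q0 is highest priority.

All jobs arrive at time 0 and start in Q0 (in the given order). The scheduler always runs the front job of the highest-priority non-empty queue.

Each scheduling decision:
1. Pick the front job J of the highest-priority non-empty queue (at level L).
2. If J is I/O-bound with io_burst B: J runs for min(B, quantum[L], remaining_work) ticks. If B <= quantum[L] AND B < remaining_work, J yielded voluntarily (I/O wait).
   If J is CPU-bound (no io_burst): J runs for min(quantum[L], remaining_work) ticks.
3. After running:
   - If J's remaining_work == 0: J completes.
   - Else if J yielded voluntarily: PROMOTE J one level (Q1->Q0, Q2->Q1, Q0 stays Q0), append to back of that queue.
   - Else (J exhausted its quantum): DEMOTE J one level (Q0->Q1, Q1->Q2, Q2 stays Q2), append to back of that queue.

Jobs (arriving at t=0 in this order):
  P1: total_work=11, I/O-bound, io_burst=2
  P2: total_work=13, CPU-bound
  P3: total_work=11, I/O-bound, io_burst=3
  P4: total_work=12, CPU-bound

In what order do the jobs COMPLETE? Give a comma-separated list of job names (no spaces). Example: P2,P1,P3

t=0-2: P1@Q0 runs 2, rem=9, I/O yield, promote→Q0. Q0=[P2,P3,P4,P1] Q1=[] Q2=[]
t=2-5: P2@Q0 runs 3, rem=10, quantum used, demote→Q1. Q0=[P3,P4,P1] Q1=[P2] Q2=[]
t=5-8: P3@Q0 runs 3, rem=8, I/O yield, promote→Q0. Q0=[P4,P1,P3] Q1=[P2] Q2=[]
t=8-11: P4@Q0 runs 3, rem=9, quantum used, demote→Q1. Q0=[P1,P3] Q1=[P2,P4] Q2=[]
t=11-13: P1@Q0 runs 2, rem=7, I/O yield, promote→Q0. Q0=[P3,P1] Q1=[P2,P4] Q2=[]
t=13-16: P3@Q0 runs 3, rem=5, I/O yield, promote→Q0. Q0=[P1,P3] Q1=[P2,P4] Q2=[]
t=16-18: P1@Q0 runs 2, rem=5, I/O yield, promote→Q0. Q0=[P3,P1] Q1=[P2,P4] Q2=[]
t=18-21: P3@Q0 runs 3, rem=2, I/O yield, promote→Q0. Q0=[P1,P3] Q1=[P2,P4] Q2=[]
t=21-23: P1@Q0 runs 2, rem=3, I/O yield, promote→Q0. Q0=[P3,P1] Q1=[P2,P4] Q2=[]
t=23-25: P3@Q0 runs 2, rem=0, completes. Q0=[P1] Q1=[P2,P4] Q2=[]
t=25-27: P1@Q0 runs 2, rem=1, I/O yield, promote→Q0. Q0=[P1] Q1=[P2,P4] Q2=[]
t=27-28: P1@Q0 runs 1, rem=0, completes. Q0=[] Q1=[P2,P4] Q2=[]
t=28-33: P2@Q1 runs 5, rem=5, quantum used, demote→Q2. Q0=[] Q1=[P4] Q2=[P2]
t=33-38: P4@Q1 runs 5, rem=4, quantum used, demote→Q2. Q0=[] Q1=[] Q2=[P2,P4]
t=38-43: P2@Q2 runs 5, rem=0, completes. Q0=[] Q1=[] Q2=[P4]
t=43-47: P4@Q2 runs 4, rem=0, completes. Q0=[] Q1=[] Q2=[]

Answer: P3,P1,P2,P4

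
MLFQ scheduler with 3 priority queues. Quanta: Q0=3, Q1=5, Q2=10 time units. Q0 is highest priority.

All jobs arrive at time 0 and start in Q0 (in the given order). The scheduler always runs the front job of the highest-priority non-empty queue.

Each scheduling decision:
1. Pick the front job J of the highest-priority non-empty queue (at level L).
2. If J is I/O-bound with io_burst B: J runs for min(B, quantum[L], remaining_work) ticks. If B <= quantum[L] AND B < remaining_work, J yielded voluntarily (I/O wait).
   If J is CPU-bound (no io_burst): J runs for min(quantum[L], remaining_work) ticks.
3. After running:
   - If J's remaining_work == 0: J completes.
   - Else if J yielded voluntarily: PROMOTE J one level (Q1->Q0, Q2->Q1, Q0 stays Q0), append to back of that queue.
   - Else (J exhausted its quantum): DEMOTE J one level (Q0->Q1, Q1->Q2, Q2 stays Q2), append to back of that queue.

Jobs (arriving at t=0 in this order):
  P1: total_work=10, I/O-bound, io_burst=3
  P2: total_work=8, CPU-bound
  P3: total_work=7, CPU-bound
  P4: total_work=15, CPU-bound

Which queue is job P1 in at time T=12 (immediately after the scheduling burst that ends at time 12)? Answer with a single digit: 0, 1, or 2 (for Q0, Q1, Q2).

Answer: 0

Derivation:
t=0-3: P1@Q0 runs 3, rem=7, I/O yield, promote→Q0. Q0=[P2,P3,P4,P1] Q1=[] Q2=[]
t=3-6: P2@Q0 runs 3, rem=5, quantum used, demote→Q1. Q0=[P3,P4,P1] Q1=[P2] Q2=[]
t=6-9: P3@Q0 runs 3, rem=4, quantum used, demote→Q1. Q0=[P4,P1] Q1=[P2,P3] Q2=[]
t=9-12: P4@Q0 runs 3, rem=12, quantum used, demote→Q1. Q0=[P1] Q1=[P2,P3,P4] Q2=[]
t=12-15: P1@Q0 runs 3, rem=4, I/O yield, promote→Q0. Q0=[P1] Q1=[P2,P3,P4] Q2=[]
t=15-18: P1@Q0 runs 3, rem=1, I/O yield, promote→Q0. Q0=[P1] Q1=[P2,P3,P4] Q2=[]
t=18-19: P1@Q0 runs 1, rem=0, completes. Q0=[] Q1=[P2,P3,P4] Q2=[]
t=19-24: P2@Q1 runs 5, rem=0, completes. Q0=[] Q1=[P3,P4] Q2=[]
t=24-28: P3@Q1 runs 4, rem=0, completes. Q0=[] Q1=[P4] Q2=[]
t=28-33: P4@Q1 runs 5, rem=7, quantum used, demote→Q2. Q0=[] Q1=[] Q2=[P4]
t=33-40: P4@Q2 runs 7, rem=0, completes. Q0=[] Q1=[] Q2=[]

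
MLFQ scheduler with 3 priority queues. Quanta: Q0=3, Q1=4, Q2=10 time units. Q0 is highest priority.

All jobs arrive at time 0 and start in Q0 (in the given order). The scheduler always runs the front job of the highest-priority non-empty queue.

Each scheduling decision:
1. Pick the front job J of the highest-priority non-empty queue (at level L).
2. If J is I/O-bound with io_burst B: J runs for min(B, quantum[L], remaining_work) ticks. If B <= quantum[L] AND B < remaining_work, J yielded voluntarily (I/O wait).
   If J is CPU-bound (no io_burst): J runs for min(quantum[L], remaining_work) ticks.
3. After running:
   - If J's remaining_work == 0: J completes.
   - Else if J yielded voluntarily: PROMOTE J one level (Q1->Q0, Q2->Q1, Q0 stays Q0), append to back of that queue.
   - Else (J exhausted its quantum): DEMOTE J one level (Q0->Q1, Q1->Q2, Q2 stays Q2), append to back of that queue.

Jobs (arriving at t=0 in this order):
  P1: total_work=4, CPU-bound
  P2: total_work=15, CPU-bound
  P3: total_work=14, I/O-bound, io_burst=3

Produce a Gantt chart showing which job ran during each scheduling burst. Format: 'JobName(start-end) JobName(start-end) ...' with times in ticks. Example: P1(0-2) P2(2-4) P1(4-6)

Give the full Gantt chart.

Answer: P1(0-3) P2(3-6) P3(6-9) P3(9-12) P3(12-15) P3(15-18) P3(18-20) P1(20-21) P2(21-25) P2(25-33)

Derivation:
t=0-3: P1@Q0 runs 3, rem=1, quantum used, demote→Q1. Q0=[P2,P3] Q1=[P1] Q2=[]
t=3-6: P2@Q0 runs 3, rem=12, quantum used, demote→Q1. Q0=[P3] Q1=[P1,P2] Q2=[]
t=6-9: P3@Q0 runs 3, rem=11, I/O yield, promote→Q0. Q0=[P3] Q1=[P1,P2] Q2=[]
t=9-12: P3@Q0 runs 3, rem=8, I/O yield, promote→Q0. Q0=[P3] Q1=[P1,P2] Q2=[]
t=12-15: P3@Q0 runs 3, rem=5, I/O yield, promote→Q0. Q0=[P3] Q1=[P1,P2] Q2=[]
t=15-18: P3@Q0 runs 3, rem=2, I/O yield, promote→Q0. Q0=[P3] Q1=[P1,P2] Q2=[]
t=18-20: P3@Q0 runs 2, rem=0, completes. Q0=[] Q1=[P1,P2] Q2=[]
t=20-21: P1@Q1 runs 1, rem=0, completes. Q0=[] Q1=[P2] Q2=[]
t=21-25: P2@Q1 runs 4, rem=8, quantum used, demote→Q2. Q0=[] Q1=[] Q2=[P2]
t=25-33: P2@Q2 runs 8, rem=0, completes. Q0=[] Q1=[] Q2=[]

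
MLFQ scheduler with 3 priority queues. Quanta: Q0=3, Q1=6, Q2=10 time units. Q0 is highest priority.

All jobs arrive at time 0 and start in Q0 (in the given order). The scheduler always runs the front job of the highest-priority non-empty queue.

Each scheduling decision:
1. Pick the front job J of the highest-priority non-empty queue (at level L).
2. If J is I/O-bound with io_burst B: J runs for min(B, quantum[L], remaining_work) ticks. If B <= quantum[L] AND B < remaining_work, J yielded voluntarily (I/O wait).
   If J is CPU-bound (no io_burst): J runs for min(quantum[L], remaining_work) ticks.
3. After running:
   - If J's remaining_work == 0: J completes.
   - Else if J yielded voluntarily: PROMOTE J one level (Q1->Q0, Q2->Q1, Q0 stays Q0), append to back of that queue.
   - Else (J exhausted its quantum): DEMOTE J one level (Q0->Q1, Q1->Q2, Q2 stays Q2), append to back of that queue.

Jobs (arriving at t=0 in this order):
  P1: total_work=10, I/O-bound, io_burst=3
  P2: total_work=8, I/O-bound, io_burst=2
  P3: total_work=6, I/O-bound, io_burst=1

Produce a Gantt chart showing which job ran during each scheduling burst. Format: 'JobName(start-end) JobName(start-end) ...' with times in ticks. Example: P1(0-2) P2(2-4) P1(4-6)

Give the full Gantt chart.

t=0-3: P1@Q0 runs 3, rem=7, I/O yield, promote→Q0. Q0=[P2,P3,P1] Q1=[] Q2=[]
t=3-5: P2@Q0 runs 2, rem=6, I/O yield, promote→Q0. Q0=[P3,P1,P2] Q1=[] Q2=[]
t=5-6: P3@Q0 runs 1, rem=5, I/O yield, promote→Q0. Q0=[P1,P2,P3] Q1=[] Q2=[]
t=6-9: P1@Q0 runs 3, rem=4, I/O yield, promote→Q0. Q0=[P2,P3,P1] Q1=[] Q2=[]
t=9-11: P2@Q0 runs 2, rem=4, I/O yield, promote→Q0. Q0=[P3,P1,P2] Q1=[] Q2=[]
t=11-12: P3@Q0 runs 1, rem=4, I/O yield, promote→Q0. Q0=[P1,P2,P3] Q1=[] Q2=[]
t=12-15: P1@Q0 runs 3, rem=1, I/O yield, promote→Q0. Q0=[P2,P3,P1] Q1=[] Q2=[]
t=15-17: P2@Q0 runs 2, rem=2, I/O yield, promote→Q0. Q0=[P3,P1,P2] Q1=[] Q2=[]
t=17-18: P3@Q0 runs 1, rem=3, I/O yield, promote→Q0. Q0=[P1,P2,P3] Q1=[] Q2=[]
t=18-19: P1@Q0 runs 1, rem=0, completes. Q0=[P2,P3] Q1=[] Q2=[]
t=19-21: P2@Q0 runs 2, rem=0, completes. Q0=[P3] Q1=[] Q2=[]
t=21-22: P3@Q0 runs 1, rem=2, I/O yield, promote→Q0. Q0=[P3] Q1=[] Q2=[]
t=22-23: P3@Q0 runs 1, rem=1, I/O yield, promote→Q0. Q0=[P3] Q1=[] Q2=[]
t=23-24: P3@Q0 runs 1, rem=0, completes. Q0=[] Q1=[] Q2=[]

Answer: P1(0-3) P2(3-5) P3(5-6) P1(6-9) P2(9-11) P3(11-12) P1(12-15) P2(15-17) P3(17-18) P1(18-19) P2(19-21) P3(21-22) P3(22-23) P3(23-24)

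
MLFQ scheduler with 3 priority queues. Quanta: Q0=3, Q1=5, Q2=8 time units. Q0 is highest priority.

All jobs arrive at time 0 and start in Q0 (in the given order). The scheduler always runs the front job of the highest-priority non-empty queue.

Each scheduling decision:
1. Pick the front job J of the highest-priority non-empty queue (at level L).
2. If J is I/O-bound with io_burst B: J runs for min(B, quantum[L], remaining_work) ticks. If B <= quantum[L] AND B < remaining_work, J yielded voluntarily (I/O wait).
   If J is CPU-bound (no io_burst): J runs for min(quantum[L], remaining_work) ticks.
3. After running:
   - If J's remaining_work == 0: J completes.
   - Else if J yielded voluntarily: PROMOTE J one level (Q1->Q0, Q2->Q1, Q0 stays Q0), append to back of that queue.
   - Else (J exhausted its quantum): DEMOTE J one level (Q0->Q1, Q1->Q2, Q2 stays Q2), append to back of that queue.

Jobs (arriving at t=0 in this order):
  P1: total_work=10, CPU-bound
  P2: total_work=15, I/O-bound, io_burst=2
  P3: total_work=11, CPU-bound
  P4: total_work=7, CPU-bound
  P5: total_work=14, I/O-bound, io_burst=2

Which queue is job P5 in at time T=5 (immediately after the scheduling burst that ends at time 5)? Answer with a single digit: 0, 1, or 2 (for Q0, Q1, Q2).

Answer: 0

Derivation:
t=0-3: P1@Q0 runs 3, rem=7, quantum used, demote→Q1. Q0=[P2,P3,P4,P5] Q1=[P1] Q2=[]
t=3-5: P2@Q0 runs 2, rem=13, I/O yield, promote→Q0. Q0=[P3,P4,P5,P2] Q1=[P1] Q2=[]
t=5-8: P3@Q0 runs 3, rem=8, quantum used, demote→Q1. Q0=[P4,P5,P2] Q1=[P1,P3] Q2=[]
t=8-11: P4@Q0 runs 3, rem=4, quantum used, demote→Q1. Q0=[P5,P2] Q1=[P1,P3,P4] Q2=[]
t=11-13: P5@Q0 runs 2, rem=12, I/O yield, promote→Q0. Q0=[P2,P5] Q1=[P1,P3,P4] Q2=[]
t=13-15: P2@Q0 runs 2, rem=11, I/O yield, promote→Q0. Q0=[P5,P2] Q1=[P1,P3,P4] Q2=[]
t=15-17: P5@Q0 runs 2, rem=10, I/O yield, promote→Q0. Q0=[P2,P5] Q1=[P1,P3,P4] Q2=[]
t=17-19: P2@Q0 runs 2, rem=9, I/O yield, promote→Q0. Q0=[P5,P2] Q1=[P1,P3,P4] Q2=[]
t=19-21: P5@Q0 runs 2, rem=8, I/O yield, promote→Q0. Q0=[P2,P5] Q1=[P1,P3,P4] Q2=[]
t=21-23: P2@Q0 runs 2, rem=7, I/O yield, promote→Q0. Q0=[P5,P2] Q1=[P1,P3,P4] Q2=[]
t=23-25: P5@Q0 runs 2, rem=6, I/O yield, promote→Q0. Q0=[P2,P5] Q1=[P1,P3,P4] Q2=[]
t=25-27: P2@Q0 runs 2, rem=5, I/O yield, promote→Q0. Q0=[P5,P2] Q1=[P1,P3,P4] Q2=[]
t=27-29: P5@Q0 runs 2, rem=4, I/O yield, promote→Q0. Q0=[P2,P5] Q1=[P1,P3,P4] Q2=[]
t=29-31: P2@Q0 runs 2, rem=3, I/O yield, promote→Q0. Q0=[P5,P2] Q1=[P1,P3,P4] Q2=[]
t=31-33: P5@Q0 runs 2, rem=2, I/O yield, promote→Q0. Q0=[P2,P5] Q1=[P1,P3,P4] Q2=[]
t=33-35: P2@Q0 runs 2, rem=1, I/O yield, promote→Q0. Q0=[P5,P2] Q1=[P1,P3,P4] Q2=[]
t=35-37: P5@Q0 runs 2, rem=0, completes. Q0=[P2] Q1=[P1,P3,P4] Q2=[]
t=37-38: P2@Q0 runs 1, rem=0, completes. Q0=[] Q1=[P1,P3,P4] Q2=[]
t=38-43: P1@Q1 runs 5, rem=2, quantum used, demote→Q2. Q0=[] Q1=[P3,P4] Q2=[P1]
t=43-48: P3@Q1 runs 5, rem=3, quantum used, demote→Q2. Q0=[] Q1=[P4] Q2=[P1,P3]
t=48-52: P4@Q1 runs 4, rem=0, completes. Q0=[] Q1=[] Q2=[P1,P3]
t=52-54: P1@Q2 runs 2, rem=0, completes. Q0=[] Q1=[] Q2=[P3]
t=54-57: P3@Q2 runs 3, rem=0, completes. Q0=[] Q1=[] Q2=[]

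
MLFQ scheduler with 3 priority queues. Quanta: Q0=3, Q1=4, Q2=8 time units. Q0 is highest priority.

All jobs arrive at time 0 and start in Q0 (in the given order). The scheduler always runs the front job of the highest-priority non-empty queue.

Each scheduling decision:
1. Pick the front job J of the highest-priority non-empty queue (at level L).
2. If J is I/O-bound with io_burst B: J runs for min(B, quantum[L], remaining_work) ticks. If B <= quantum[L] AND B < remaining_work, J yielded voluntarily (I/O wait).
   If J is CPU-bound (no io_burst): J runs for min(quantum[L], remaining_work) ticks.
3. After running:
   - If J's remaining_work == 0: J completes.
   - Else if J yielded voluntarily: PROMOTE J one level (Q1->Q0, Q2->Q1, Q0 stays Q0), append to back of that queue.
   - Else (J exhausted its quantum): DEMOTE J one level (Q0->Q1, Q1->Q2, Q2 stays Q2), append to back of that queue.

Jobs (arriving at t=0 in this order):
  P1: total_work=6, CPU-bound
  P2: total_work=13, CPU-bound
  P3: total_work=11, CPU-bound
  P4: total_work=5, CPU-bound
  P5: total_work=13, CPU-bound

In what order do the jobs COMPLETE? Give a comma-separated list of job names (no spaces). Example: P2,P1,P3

Answer: P1,P4,P2,P3,P5

Derivation:
t=0-3: P1@Q0 runs 3, rem=3, quantum used, demote→Q1. Q0=[P2,P3,P4,P5] Q1=[P1] Q2=[]
t=3-6: P2@Q0 runs 3, rem=10, quantum used, demote→Q1. Q0=[P3,P4,P5] Q1=[P1,P2] Q2=[]
t=6-9: P3@Q0 runs 3, rem=8, quantum used, demote→Q1. Q0=[P4,P5] Q1=[P1,P2,P3] Q2=[]
t=9-12: P4@Q0 runs 3, rem=2, quantum used, demote→Q1. Q0=[P5] Q1=[P1,P2,P3,P4] Q2=[]
t=12-15: P5@Q0 runs 3, rem=10, quantum used, demote→Q1. Q0=[] Q1=[P1,P2,P3,P4,P5] Q2=[]
t=15-18: P1@Q1 runs 3, rem=0, completes. Q0=[] Q1=[P2,P3,P4,P5] Q2=[]
t=18-22: P2@Q1 runs 4, rem=6, quantum used, demote→Q2. Q0=[] Q1=[P3,P4,P5] Q2=[P2]
t=22-26: P3@Q1 runs 4, rem=4, quantum used, demote→Q2. Q0=[] Q1=[P4,P5] Q2=[P2,P3]
t=26-28: P4@Q1 runs 2, rem=0, completes. Q0=[] Q1=[P5] Q2=[P2,P3]
t=28-32: P5@Q1 runs 4, rem=6, quantum used, demote→Q2. Q0=[] Q1=[] Q2=[P2,P3,P5]
t=32-38: P2@Q2 runs 6, rem=0, completes. Q0=[] Q1=[] Q2=[P3,P5]
t=38-42: P3@Q2 runs 4, rem=0, completes. Q0=[] Q1=[] Q2=[P5]
t=42-48: P5@Q2 runs 6, rem=0, completes. Q0=[] Q1=[] Q2=[]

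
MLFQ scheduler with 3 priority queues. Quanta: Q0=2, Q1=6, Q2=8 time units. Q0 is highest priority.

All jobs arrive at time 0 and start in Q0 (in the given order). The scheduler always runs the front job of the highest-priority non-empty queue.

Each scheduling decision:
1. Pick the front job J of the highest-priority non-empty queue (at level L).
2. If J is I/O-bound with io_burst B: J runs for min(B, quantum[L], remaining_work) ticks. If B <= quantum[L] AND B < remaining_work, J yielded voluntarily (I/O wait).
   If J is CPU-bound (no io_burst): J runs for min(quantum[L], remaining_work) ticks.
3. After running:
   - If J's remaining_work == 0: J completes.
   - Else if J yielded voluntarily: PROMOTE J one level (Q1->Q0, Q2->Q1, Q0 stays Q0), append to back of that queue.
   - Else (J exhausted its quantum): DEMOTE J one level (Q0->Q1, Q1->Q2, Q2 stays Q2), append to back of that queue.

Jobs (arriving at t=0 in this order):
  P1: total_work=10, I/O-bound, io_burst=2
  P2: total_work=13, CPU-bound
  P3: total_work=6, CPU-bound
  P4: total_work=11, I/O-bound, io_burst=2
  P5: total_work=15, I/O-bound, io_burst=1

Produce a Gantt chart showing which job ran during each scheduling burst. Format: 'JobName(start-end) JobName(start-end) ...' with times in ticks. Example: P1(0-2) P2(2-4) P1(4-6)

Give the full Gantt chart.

t=0-2: P1@Q0 runs 2, rem=8, I/O yield, promote→Q0. Q0=[P2,P3,P4,P5,P1] Q1=[] Q2=[]
t=2-4: P2@Q0 runs 2, rem=11, quantum used, demote→Q1. Q0=[P3,P4,P5,P1] Q1=[P2] Q2=[]
t=4-6: P3@Q0 runs 2, rem=4, quantum used, demote→Q1. Q0=[P4,P5,P1] Q1=[P2,P3] Q2=[]
t=6-8: P4@Q0 runs 2, rem=9, I/O yield, promote→Q0. Q0=[P5,P1,P4] Q1=[P2,P3] Q2=[]
t=8-9: P5@Q0 runs 1, rem=14, I/O yield, promote→Q0. Q0=[P1,P4,P5] Q1=[P2,P3] Q2=[]
t=9-11: P1@Q0 runs 2, rem=6, I/O yield, promote→Q0. Q0=[P4,P5,P1] Q1=[P2,P3] Q2=[]
t=11-13: P4@Q0 runs 2, rem=7, I/O yield, promote→Q0. Q0=[P5,P1,P4] Q1=[P2,P3] Q2=[]
t=13-14: P5@Q0 runs 1, rem=13, I/O yield, promote→Q0. Q0=[P1,P4,P5] Q1=[P2,P3] Q2=[]
t=14-16: P1@Q0 runs 2, rem=4, I/O yield, promote→Q0. Q0=[P4,P5,P1] Q1=[P2,P3] Q2=[]
t=16-18: P4@Q0 runs 2, rem=5, I/O yield, promote→Q0. Q0=[P5,P1,P4] Q1=[P2,P3] Q2=[]
t=18-19: P5@Q0 runs 1, rem=12, I/O yield, promote→Q0. Q0=[P1,P4,P5] Q1=[P2,P3] Q2=[]
t=19-21: P1@Q0 runs 2, rem=2, I/O yield, promote→Q0. Q0=[P4,P5,P1] Q1=[P2,P3] Q2=[]
t=21-23: P4@Q0 runs 2, rem=3, I/O yield, promote→Q0. Q0=[P5,P1,P4] Q1=[P2,P3] Q2=[]
t=23-24: P5@Q0 runs 1, rem=11, I/O yield, promote→Q0. Q0=[P1,P4,P5] Q1=[P2,P3] Q2=[]
t=24-26: P1@Q0 runs 2, rem=0, completes. Q0=[P4,P5] Q1=[P2,P3] Q2=[]
t=26-28: P4@Q0 runs 2, rem=1, I/O yield, promote→Q0. Q0=[P5,P4] Q1=[P2,P3] Q2=[]
t=28-29: P5@Q0 runs 1, rem=10, I/O yield, promote→Q0. Q0=[P4,P5] Q1=[P2,P3] Q2=[]
t=29-30: P4@Q0 runs 1, rem=0, completes. Q0=[P5] Q1=[P2,P3] Q2=[]
t=30-31: P5@Q0 runs 1, rem=9, I/O yield, promote→Q0. Q0=[P5] Q1=[P2,P3] Q2=[]
t=31-32: P5@Q0 runs 1, rem=8, I/O yield, promote→Q0. Q0=[P5] Q1=[P2,P3] Q2=[]
t=32-33: P5@Q0 runs 1, rem=7, I/O yield, promote→Q0. Q0=[P5] Q1=[P2,P3] Q2=[]
t=33-34: P5@Q0 runs 1, rem=6, I/O yield, promote→Q0. Q0=[P5] Q1=[P2,P3] Q2=[]
t=34-35: P5@Q0 runs 1, rem=5, I/O yield, promote→Q0. Q0=[P5] Q1=[P2,P3] Q2=[]
t=35-36: P5@Q0 runs 1, rem=4, I/O yield, promote→Q0. Q0=[P5] Q1=[P2,P3] Q2=[]
t=36-37: P5@Q0 runs 1, rem=3, I/O yield, promote→Q0. Q0=[P5] Q1=[P2,P3] Q2=[]
t=37-38: P5@Q0 runs 1, rem=2, I/O yield, promote→Q0. Q0=[P5] Q1=[P2,P3] Q2=[]
t=38-39: P5@Q0 runs 1, rem=1, I/O yield, promote→Q0. Q0=[P5] Q1=[P2,P3] Q2=[]
t=39-40: P5@Q0 runs 1, rem=0, completes. Q0=[] Q1=[P2,P3] Q2=[]
t=40-46: P2@Q1 runs 6, rem=5, quantum used, demote→Q2. Q0=[] Q1=[P3] Q2=[P2]
t=46-50: P3@Q1 runs 4, rem=0, completes. Q0=[] Q1=[] Q2=[P2]
t=50-55: P2@Q2 runs 5, rem=0, completes. Q0=[] Q1=[] Q2=[]

Answer: P1(0-2) P2(2-4) P3(4-6) P4(6-8) P5(8-9) P1(9-11) P4(11-13) P5(13-14) P1(14-16) P4(16-18) P5(18-19) P1(19-21) P4(21-23) P5(23-24) P1(24-26) P4(26-28) P5(28-29) P4(29-30) P5(30-31) P5(31-32) P5(32-33) P5(33-34) P5(34-35) P5(35-36) P5(36-37) P5(37-38) P5(38-39) P5(39-40) P2(40-46) P3(46-50) P2(50-55)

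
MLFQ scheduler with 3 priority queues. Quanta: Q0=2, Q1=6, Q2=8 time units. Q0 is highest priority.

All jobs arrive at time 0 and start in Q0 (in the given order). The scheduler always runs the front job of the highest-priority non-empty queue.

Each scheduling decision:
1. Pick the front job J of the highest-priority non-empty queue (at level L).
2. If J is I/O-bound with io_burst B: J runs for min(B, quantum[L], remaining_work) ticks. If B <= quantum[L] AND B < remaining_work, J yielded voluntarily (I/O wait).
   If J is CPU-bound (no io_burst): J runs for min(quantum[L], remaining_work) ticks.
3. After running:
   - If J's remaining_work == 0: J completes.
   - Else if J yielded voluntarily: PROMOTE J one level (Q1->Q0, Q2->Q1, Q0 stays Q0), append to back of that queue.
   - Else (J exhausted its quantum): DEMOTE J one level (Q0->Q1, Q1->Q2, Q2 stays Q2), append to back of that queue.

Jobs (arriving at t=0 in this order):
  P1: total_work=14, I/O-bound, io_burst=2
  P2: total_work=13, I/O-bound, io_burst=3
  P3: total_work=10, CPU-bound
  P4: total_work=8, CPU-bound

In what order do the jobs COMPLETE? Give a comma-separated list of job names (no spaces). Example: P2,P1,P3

Answer: P1,P4,P2,P3

Derivation:
t=0-2: P1@Q0 runs 2, rem=12, I/O yield, promote→Q0. Q0=[P2,P3,P4,P1] Q1=[] Q2=[]
t=2-4: P2@Q0 runs 2, rem=11, quantum used, demote→Q1. Q0=[P3,P4,P1] Q1=[P2] Q2=[]
t=4-6: P3@Q0 runs 2, rem=8, quantum used, demote→Q1. Q0=[P4,P1] Q1=[P2,P3] Q2=[]
t=6-8: P4@Q0 runs 2, rem=6, quantum used, demote→Q1. Q0=[P1] Q1=[P2,P3,P4] Q2=[]
t=8-10: P1@Q0 runs 2, rem=10, I/O yield, promote→Q0. Q0=[P1] Q1=[P2,P3,P4] Q2=[]
t=10-12: P1@Q0 runs 2, rem=8, I/O yield, promote→Q0. Q0=[P1] Q1=[P2,P3,P4] Q2=[]
t=12-14: P1@Q0 runs 2, rem=6, I/O yield, promote→Q0. Q0=[P1] Q1=[P2,P3,P4] Q2=[]
t=14-16: P1@Q0 runs 2, rem=4, I/O yield, promote→Q0. Q0=[P1] Q1=[P2,P3,P4] Q2=[]
t=16-18: P1@Q0 runs 2, rem=2, I/O yield, promote→Q0. Q0=[P1] Q1=[P2,P3,P4] Q2=[]
t=18-20: P1@Q0 runs 2, rem=0, completes. Q0=[] Q1=[P2,P3,P4] Q2=[]
t=20-23: P2@Q1 runs 3, rem=8, I/O yield, promote→Q0. Q0=[P2] Q1=[P3,P4] Q2=[]
t=23-25: P2@Q0 runs 2, rem=6, quantum used, demote→Q1. Q0=[] Q1=[P3,P4,P2] Q2=[]
t=25-31: P3@Q1 runs 6, rem=2, quantum used, demote→Q2. Q0=[] Q1=[P4,P2] Q2=[P3]
t=31-37: P4@Q1 runs 6, rem=0, completes. Q0=[] Q1=[P2] Q2=[P3]
t=37-40: P2@Q1 runs 3, rem=3, I/O yield, promote→Q0. Q0=[P2] Q1=[] Q2=[P3]
t=40-42: P2@Q0 runs 2, rem=1, quantum used, demote→Q1. Q0=[] Q1=[P2] Q2=[P3]
t=42-43: P2@Q1 runs 1, rem=0, completes. Q0=[] Q1=[] Q2=[P3]
t=43-45: P3@Q2 runs 2, rem=0, completes. Q0=[] Q1=[] Q2=[]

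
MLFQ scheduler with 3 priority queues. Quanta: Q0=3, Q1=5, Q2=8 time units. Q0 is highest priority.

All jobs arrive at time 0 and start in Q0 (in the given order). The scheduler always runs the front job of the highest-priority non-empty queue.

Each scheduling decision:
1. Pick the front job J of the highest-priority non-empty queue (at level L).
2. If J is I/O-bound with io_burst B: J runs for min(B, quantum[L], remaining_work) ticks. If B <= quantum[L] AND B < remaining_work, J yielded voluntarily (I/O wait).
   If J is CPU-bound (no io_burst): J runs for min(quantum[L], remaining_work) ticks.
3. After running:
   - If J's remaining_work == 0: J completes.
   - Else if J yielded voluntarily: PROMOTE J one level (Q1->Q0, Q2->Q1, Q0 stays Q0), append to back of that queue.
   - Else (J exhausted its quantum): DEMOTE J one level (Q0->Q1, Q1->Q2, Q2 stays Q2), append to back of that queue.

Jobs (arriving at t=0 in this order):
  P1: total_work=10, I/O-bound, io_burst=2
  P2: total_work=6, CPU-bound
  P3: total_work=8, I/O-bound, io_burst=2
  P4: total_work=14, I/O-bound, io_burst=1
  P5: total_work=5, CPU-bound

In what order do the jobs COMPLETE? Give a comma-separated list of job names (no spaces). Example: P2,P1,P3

t=0-2: P1@Q0 runs 2, rem=8, I/O yield, promote→Q0. Q0=[P2,P3,P4,P5,P1] Q1=[] Q2=[]
t=2-5: P2@Q0 runs 3, rem=3, quantum used, demote→Q1. Q0=[P3,P4,P5,P1] Q1=[P2] Q2=[]
t=5-7: P3@Q0 runs 2, rem=6, I/O yield, promote→Q0. Q0=[P4,P5,P1,P3] Q1=[P2] Q2=[]
t=7-8: P4@Q0 runs 1, rem=13, I/O yield, promote→Q0. Q0=[P5,P1,P3,P4] Q1=[P2] Q2=[]
t=8-11: P5@Q0 runs 3, rem=2, quantum used, demote→Q1. Q0=[P1,P3,P4] Q1=[P2,P5] Q2=[]
t=11-13: P1@Q0 runs 2, rem=6, I/O yield, promote→Q0. Q0=[P3,P4,P1] Q1=[P2,P5] Q2=[]
t=13-15: P3@Q0 runs 2, rem=4, I/O yield, promote→Q0. Q0=[P4,P1,P3] Q1=[P2,P5] Q2=[]
t=15-16: P4@Q0 runs 1, rem=12, I/O yield, promote→Q0. Q0=[P1,P3,P4] Q1=[P2,P5] Q2=[]
t=16-18: P1@Q0 runs 2, rem=4, I/O yield, promote→Q0. Q0=[P3,P4,P1] Q1=[P2,P5] Q2=[]
t=18-20: P3@Q0 runs 2, rem=2, I/O yield, promote→Q0. Q0=[P4,P1,P3] Q1=[P2,P5] Q2=[]
t=20-21: P4@Q0 runs 1, rem=11, I/O yield, promote→Q0. Q0=[P1,P3,P4] Q1=[P2,P5] Q2=[]
t=21-23: P1@Q0 runs 2, rem=2, I/O yield, promote→Q0. Q0=[P3,P4,P1] Q1=[P2,P5] Q2=[]
t=23-25: P3@Q0 runs 2, rem=0, completes. Q0=[P4,P1] Q1=[P2,P5] Q2=[]
t=25-26: P4@Q0 runs 1, rem=10, I/O yield, promote→Q0. Q0=[P1,P4] Q1=[P2,P5] Q2=[]
t=26-28: P1@Q0 runs 2, rem=0, completes. Q0=[P4] Q1=[P2,P5] Q2=[]
t=28-29: P4@Q0 runs 1, rem=9, I/O yield, promote→Q0. Q0=[P4] Q1=[P2,P5] Q2=[]
t=29-30: P4@Q0 runs 1, rem=8, I/O yield, promote→Q0. Q0=[P4] Q1=[P2,P5] Q2=[]
t=30-31: P4@Q0 runs 1, rem=7, I/O yield, promote→Q0. Q0=[P4] Q1=[P2,P5] Q2=[]
t=31-32: P4@Q0 runs 1, rem=6, I/O yield, promote→Q0. Q0=[P4] Q1=[P2,P5] Q2=[]
t=32-33: P4@Q0 runs 1, rem=5, I/O yield, promote→Q0. Q0=[P4] Q1=[P2,P5] Q2=[]
t=33-34: P4@Q0 runs 1, rem=4, I/O yield, promote→Q0. Q0=[P4] Q1=[P2,P5] Q2=[]
t=34-35: P4@Q0 runs 1, rem=3, I/O yield, promote→Q0. Q0=[P4] Q1=[P2,P5] Q2=[]
t=35-36: P4@Q0 runs 1, rem=2, I/O yield, promote→Q0. Q0=[P4] Q1=[P2,P5] Q2=[]
t=36-37: P4@Q0 runs 1, rem=1, I/O yield, promote→Q0. Q0=[P4] Q1=[P2,P5] Q2=[]
t=37-38: P4@Q0 runs 1, rem=0, completes. Q0=[] Q1=[P2,P5] Q2=[]
t=38-41: P2@Q1 runs 3, rem=0, completes. Q0=[] Q1=[P5] Q2=[]
t=41-43: P5@Q1 runs 2, rem=0, completes. Q0=[] Q1=[] Q2=[]

Answer: P3,P1,P4,P2,P5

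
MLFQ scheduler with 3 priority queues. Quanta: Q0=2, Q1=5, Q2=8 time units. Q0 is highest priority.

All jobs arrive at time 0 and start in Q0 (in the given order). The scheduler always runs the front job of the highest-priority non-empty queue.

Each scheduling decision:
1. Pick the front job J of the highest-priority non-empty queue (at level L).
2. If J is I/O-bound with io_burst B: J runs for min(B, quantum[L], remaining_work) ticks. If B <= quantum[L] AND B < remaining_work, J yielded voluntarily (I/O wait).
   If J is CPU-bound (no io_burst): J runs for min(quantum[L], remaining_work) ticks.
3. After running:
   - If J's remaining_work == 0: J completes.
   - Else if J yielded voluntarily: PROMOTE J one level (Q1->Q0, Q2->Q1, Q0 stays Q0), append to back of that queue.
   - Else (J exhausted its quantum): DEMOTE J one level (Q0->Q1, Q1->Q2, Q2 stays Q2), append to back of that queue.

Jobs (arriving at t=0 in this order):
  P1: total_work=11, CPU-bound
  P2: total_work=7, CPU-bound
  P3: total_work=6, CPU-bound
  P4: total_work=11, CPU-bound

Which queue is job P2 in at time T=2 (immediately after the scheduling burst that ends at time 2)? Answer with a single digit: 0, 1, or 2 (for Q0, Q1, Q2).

Answer: 0

Derivation:
t=0-2: P1@Q0 runs 2, rem=9, quantum used, demote→Q1. Q0=[P2,P3,P4] Q1=[P1] Q2=[]
t=2-4: P2@Q0 runs 2, rem=5, quantum used, demote→Q1. Q0=[P3,P4] Q1=[P1,P2] Q2=[]
t=4-6: P3@Q0 runs 2, rem=4, quantum used, demote→Q1. Q0=[P4] Q1=[P1,P2,P3] Q2=[]
t=6-8: P4@Q0 runs 2, rem=9, quantum used, demote→Q1. Q0=[] Q1=[P1,P2,P3,P4] Q2=[]
t=8-13: P1@Q1 runs 5, rem=4, quantum used, demote→Q2. Q0=[] Q1=[P2,P3,P4] Q2=[P1]
t=13-18: P2@Q1 runs 5, rem=0, completes. Q0=[] Q1=[P3,P4] Q2=[P1]
t=18-22: P3@Q1 runs 4, rem=0, completes. Q0=[] Q1=[P4] Q2=[P1]
t=22-27: P4@Q1 runs 5, rem=4, quantum used, demote→Q2. Q0=[] Q1=[] Q2=[P1,P4]
t=27-31: P1@Q2 runs 4, rem=0, completes. Q0=[] Q1=[] Q2=[P4]
t=31-35: P4@Q2 runs 4, rem=0, completes. Q0=[] Q1=[] Q2=[]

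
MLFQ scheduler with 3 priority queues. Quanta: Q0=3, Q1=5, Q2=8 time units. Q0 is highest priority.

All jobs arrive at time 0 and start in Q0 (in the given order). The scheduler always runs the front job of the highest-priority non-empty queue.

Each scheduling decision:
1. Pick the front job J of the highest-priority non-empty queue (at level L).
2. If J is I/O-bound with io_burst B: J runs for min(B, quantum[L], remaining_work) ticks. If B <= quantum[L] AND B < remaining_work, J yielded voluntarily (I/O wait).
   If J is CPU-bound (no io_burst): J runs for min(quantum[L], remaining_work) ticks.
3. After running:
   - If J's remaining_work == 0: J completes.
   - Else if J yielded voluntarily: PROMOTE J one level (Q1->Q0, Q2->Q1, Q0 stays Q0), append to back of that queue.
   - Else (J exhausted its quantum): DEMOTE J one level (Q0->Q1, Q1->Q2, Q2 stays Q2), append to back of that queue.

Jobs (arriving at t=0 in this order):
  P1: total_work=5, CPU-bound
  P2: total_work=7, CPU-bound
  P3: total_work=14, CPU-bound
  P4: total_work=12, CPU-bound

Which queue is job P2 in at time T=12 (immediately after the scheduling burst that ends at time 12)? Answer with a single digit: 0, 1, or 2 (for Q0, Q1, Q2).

Answer: 1

Derivation:
t=0-3: P1@Q0 runs 3, rem=2, quantum used, demote→Q1. Q0=[P2,P3,P4] Q1=[P1] Q2=[]
t=3-6: P2@Q0 runs 3, rem=4, quantum used, demote→Q1. Q0=[P3,P4] Q1=[P1,P2] Q2=[]
t=6-9: P3@Q0 runs 3, rem=11, quantum used, demote→Q1. Q0=[P4] Q1=[P1,P2,P3] Q2=[]
t=9-12: P4@Q0 runs 3, rem=9, quantum used, demote→Q1. Q0=[] Q1=[P1,P2,P3,P4] Q2=[]
t=12-14: P1@Q1 runs 2, rem=0, completes. Q0=[] Q1=[P2,P3,P4] Q2=[]
t=14-18: P2@Q1 runs 4, rem=0, completes. Q0=[] Q1=[P3,P4] Q2=[]
t=18-23: P3@Q1 runs 5, rem=6, quantum used, demote→Q2. Q0=[] Q1=[P4] Q2=[P3]
t=23-28: P4@Q1 runs 5, rem=4, quantum used, demote→Q2. Q0=[] Q1=[] Q2=[P3,P4]
t=28-34: P3@Q2 runs 6, rem=0, completes. Q0=[] Q1=[] Q2=[P4]
t=34-38: P4@Q2 runs 4, rem=0, completes. Q0=[] Q1=[] Q2=[]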